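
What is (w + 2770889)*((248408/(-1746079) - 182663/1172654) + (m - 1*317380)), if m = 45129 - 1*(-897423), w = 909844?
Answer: 673084151963443231438917/292506646238 ≈ 2.3011e+12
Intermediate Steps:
m = 942552 (m = 45129 + 897423 = 942552)
(w + 2770889)*((248408/(-1746079) - 182663/1172654) + (m - 1*317380)) = (909844 + 2770889)*((248408/(-1746079) - 182663/1172654) + (942552 - 1*317380)) = 3680733*((248408*(-1/1746079) - 182663*1/1172654) + (942552 - 317380)) = 3680733*((-248408/1746079 - 182663/1172654) + 625172) = 3680733*(-610240663209/2047546523666 + 625172) = 3680733*(1280068145052657343/2047546523666) = 673084151963443231438917/292506646238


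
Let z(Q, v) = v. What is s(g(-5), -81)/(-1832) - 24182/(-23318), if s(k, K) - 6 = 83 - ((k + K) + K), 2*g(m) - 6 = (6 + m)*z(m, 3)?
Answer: 38553537/42718576 ≈ 0.90250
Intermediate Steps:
g(m) = 12 + 3*m/2 (g(m) = 3 + ((6 + m)*3)/2 = 3 + (18 + 3*m)/2 = 3 + (9 + 3*m/2) = 12 + 3*m/2)
s(k, K) = 89 - k - 2*K (s(k, K) = 6 + (83 - ((k + K) + K)) = 6 + (83 - ((K + k) + K)) = 6 + (83 - (k + 2*K)) = 6 + (83 + (-k - 2*K)) = 6 + (83 - k - 2*K) = 89 - k - 2*K)
s(g(-5), -81)/(-1832) - 24182/(-23318) = (89 - (12 + (3/2)*(-5)) - 2*(-81))/(-1832) - 24182/(-23318) = (89 - (12 - 15/2) + 162)*(-1/1832) - 24182*(-1/23318) = (89 - 1*9/2 + 162)*(-1/1832) + 12091/11659 = (89 - 9/2 + 162)*(-1/1832) + 12091/11659 = (493/2)*(-1/1832) + 12091/11659 = -493/3664 + 12091/11659 = 38553537/42718576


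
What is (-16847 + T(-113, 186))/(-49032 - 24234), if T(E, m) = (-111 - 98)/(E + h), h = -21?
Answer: 2257289/9817644 ≈ 0.22992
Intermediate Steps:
T(E, m) = -209/(-21 + E) (T(E, m) = (-111 - 98)/(E - 21) = -209/(-21 + E))
(-16847 + T(-113, 186))/(-49032 - 24234) = (-16847 - 209/(-21 - 113))/(-49032 - 24234) = (-16847 - 209/(-134))/(-73266) = (-16847 - 209*(-1/134))*(-1/73266) = (-16847 + 209/134)*(-1/73266) = -2257289/134*(-1/73266) = 2257289/9817644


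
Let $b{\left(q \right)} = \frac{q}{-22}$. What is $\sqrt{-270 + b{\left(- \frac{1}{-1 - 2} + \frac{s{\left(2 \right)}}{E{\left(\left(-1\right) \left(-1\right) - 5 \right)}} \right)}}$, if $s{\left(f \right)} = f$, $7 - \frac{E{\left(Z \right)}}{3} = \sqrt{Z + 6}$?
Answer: $\frac{\sqrt{-8233434 + 1176186 \sqrt{2}}}{66 \sqrt{7 - \sqrt{2}}} \approx 16.432 i$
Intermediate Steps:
$E{\left(Z \right)} = 21 - 3 \sqrt{6 + Z}$ ($E{\left(Z \right)} = 21 - 3 \sqrt{Z + 6} = 21 - 3 \sqrt{6 + Z}$)
$b{\left(q \right)} = - \frac{q}{22}$ ($b{\left(q \right)} = q \left(- \frac{1}{22}\right) = - \frac{q}{22}$)
$\sqrt{-270 + b{\left(- \frac{1}{-1 - 2} + \frac{s{\left(2 \right)}}{E{\left(\left(-1\right) \left(-1\right) - 5 \right)}} \right)}} = \sqrt{-270 - \frac{- \frac{1}{-1 - 2} + \frac{2}{21 - 3 \sqrt{6 - 4}}}{22}} = \sqrt{-270 - \frac{- \frac{1}{-1 - 2} + \frac{2}{21 - 3 \sqrt{6 + \left(1 - 5\right)}}}{22}} = \sqrt{-270 - \frac{- \frac{1}{-3} + \frac{2}{21 - 3 \sqrt{6 - 4}}}{22}} = \sqrt{-270 - \frac{\left(-1\right) \left(- \frac{1}{3}\right) + \frac{2}{21 - 3 \sqrt{2}}}{22}} = \sqrt{-270 - \frac{\frac{1}{3} + \frac{2}{21 - 3 \sqrt{2}}}{22}} = \sqrt{-270 - \left(\frac{1}{66} + \frac{1}{11 \left(21 - 3 \sqrt{2}\right)}\right)} = \sqrt{- \frac{17821}{66} - \frac{1}{11 \left(21 - 3 \sqrt{2}\right)}}$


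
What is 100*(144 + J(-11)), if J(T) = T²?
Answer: 26500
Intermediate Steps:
100*(144 + J(-11)) = 100*(144 + (-11)²) = 100*(144 + 121) = 100*265 = 26500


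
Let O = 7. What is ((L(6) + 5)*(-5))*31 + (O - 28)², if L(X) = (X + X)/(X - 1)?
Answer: -706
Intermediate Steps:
L(X) = 2*X/(-1 + X) (L(X) = (2*X)/(-1 + X) = 2*X/(-1 + X))
((L(6) + 5)*(-5))*31 + (O - 28)² = ((2*6/(-1 + 6) + 5)*(-5))*31 + (7 - 28)² = ((2*6/5 + 5)*(-5))*31 + (-21)² = ((2*6*(⅕) + 5)*(-5))*31 + 441 = ((12/5 + 5)*(-5))*31 + 441 = ((37/5)*(-5))*31 + 441 = -37*31 + 441 = -1147 + 441 = -706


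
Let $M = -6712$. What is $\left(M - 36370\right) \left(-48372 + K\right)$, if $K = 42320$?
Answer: $260732264$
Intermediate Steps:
$\left(M - 36370\right) \left(-48372 + K\right) = \left(-6712 - 36370\right) \left(-48372 + 42320\right) = \left(-43082\right) \left(-6052\right) = 260732264$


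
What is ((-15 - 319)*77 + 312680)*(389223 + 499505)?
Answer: 255031164336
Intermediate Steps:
((-15 - 319)*77 + 312680)*(389223 + 499505) = (-334*77 + 312680)*888728 = (-25718 + 312680)*888728 = 286962*888728 = 255031164336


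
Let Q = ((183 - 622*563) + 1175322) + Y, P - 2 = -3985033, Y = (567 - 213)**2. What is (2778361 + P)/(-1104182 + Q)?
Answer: 1206670/153547 ≈ 7.8586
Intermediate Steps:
Y = 125316 (Y = 354**2 = 125316)
P = -3985031 (P = 2 - 3985033 = -3985031)
Q = 950635 (Q = ((183 - 622*563) + 1175322) + 125316 = ((183 - 350186) + 1175322) + 125316 = (-350003 + 1175322) + 125316 = 825319 + 125316 = 950635)
(2778361 + P)/(-1104182 + Q) = (2778361 - 3985031)/(-1104182 + 950635) = -1206670/(-153547) = -1206670*(-1/153547) = 1206670/153547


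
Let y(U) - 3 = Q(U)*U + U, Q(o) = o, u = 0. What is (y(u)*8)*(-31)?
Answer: -744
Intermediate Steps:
y(U) = 3 + U + U**2 (y(U) = 3 + (U*U + U) = 3 + (U**2 + U) = 3 + (U + U**2) = 3 + U + U**2)
(y(u)*8)*(-31) = ((3 + 0 + 0**2)*8)*(-31) = ((3 + 0 + 0)*8)*(-31) = (3*8)*(-31) = 24*(-31) = -744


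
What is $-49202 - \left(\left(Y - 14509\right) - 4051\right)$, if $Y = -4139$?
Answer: $-26503$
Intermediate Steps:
$-49202 - \left(\left(Y - 14509\right) - 4051\right) = -49202 - \left(\left(-4139 - 14509\right) - 4051\right) = -49202 - \left(-18648 - 4051\right) = -49202 - -22699 = -49202 + 22699 = -26503$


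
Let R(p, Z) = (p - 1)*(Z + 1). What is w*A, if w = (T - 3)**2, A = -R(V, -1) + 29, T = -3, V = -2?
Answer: 1044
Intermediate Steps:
R(p, Z) = (1 + Z)*(-1 + p) (R(p, Z) = (-1 + p)*(1 + Z) = (1 + Z)*(-1 + p))
A = 29 (A = -(-1 - 2 - 1*(-1) - 1*(-2)) + 29 = -(-1 - 2 + 1 + 2) + 29 = -1*0 + 29 = 0 + 29 = 29)
w = 36 (w = (-3 - 3)**2 = (-6)**2 = 36)
w*A = 36*29 = 1044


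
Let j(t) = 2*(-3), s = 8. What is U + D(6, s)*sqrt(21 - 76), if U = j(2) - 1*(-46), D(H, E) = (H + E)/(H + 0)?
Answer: 40 + 7*I*sqrt(55)/3 ≈ 40.0 + 17.304*I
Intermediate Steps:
j(t) = -6
D(H, E) = (E + H)/H
U = 40 (U = -6 - 1*(-46) = -6 + 46 = 40)
U + D(6, s)*sqrt(21 - 76) = 40 + ((8 + 6)/6)*sqrt(21 - 76) = 40 + ((1/6)*14)*sqrt(-55) = 40 + 7*(I*sqrt(55))/3 = 40 + 7*I*sqrt(55)/3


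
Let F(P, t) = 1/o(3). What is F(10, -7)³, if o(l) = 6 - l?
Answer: 1/27 ≈ 0.037037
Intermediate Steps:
F(P, t) = ⅓ (F(P, t) = 1/(6 - 1*3) = 1/(6 - 3) = 1/3 = ⅓)
F(10, -7)³ = (⅓)³ = 1/27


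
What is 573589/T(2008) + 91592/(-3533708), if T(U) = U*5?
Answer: 506494113583/8869607080 ≈ 57.104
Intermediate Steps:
T(U) = 5*U
573589/T(2008) + 91592/(-3533708) = 573589/((5*2008)) + 91592/(-3533708) = 573589/10040 + 91592*(-1/3533708) = 573589*(1/10040) - 22898/883427 = 573589/10040 - 22898/883427 = 506494113583/8869607080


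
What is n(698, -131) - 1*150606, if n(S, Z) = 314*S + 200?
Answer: 68766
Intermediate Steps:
n(S, Z) = 200 + 314*S
n(698, -131) - 1*150606 = (200 + 314*698) - 1*150606 = (200 + 219172) - 150606 = 219372 - 150606 = 68766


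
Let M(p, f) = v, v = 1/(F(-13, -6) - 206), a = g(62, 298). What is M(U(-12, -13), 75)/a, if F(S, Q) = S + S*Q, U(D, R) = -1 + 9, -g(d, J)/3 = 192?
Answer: 1/81216 ≈ 1.2313e-5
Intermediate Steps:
g(d, J) = -576 (g(d, J) = -3*192 = -576)
a = -576
U(D, R) = 8
F(S, Q) = S + Q*S
v = -1/141 (v = 1/(-13*(1 - 6) - 206) = 1/(-13*(-5) - 206) = 1/(65 - 206) = 1/(-141) = -1/141 ≈ -0.0070922)
M(p, f) = -1/141
M(U(-12, -13), 75)/a = -1/141/(-576) = -1/141*(-1/576) = 1/81216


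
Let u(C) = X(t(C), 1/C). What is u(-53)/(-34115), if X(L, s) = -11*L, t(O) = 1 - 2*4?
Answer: -77/34115 ≈ -0.0022571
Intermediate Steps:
t(O) = -7 (t(O) = 1 - 8 = -7)
u(C) = 77 (u(C) = -11*(-7) = 77)
u(-53)/(-34115) = 77/(-34115) = 77*(-1/34115) = -77/34115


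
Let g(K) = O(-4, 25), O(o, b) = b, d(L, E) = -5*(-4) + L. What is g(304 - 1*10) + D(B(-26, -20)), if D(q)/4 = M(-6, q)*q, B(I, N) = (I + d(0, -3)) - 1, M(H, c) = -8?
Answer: 249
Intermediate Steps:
d(L, E) = 20 + L
B(I, N) = 19 + I (B(I, N) = (I + (20 + 0)) - 1 = (I + 20) - 1 = (20 + I) - 1 = 19 + I)
D(q) = -32*q (D(q) = 4*(-8*q) = -32*q)
g(K) = 25
g(304 - 1*10) + D(B(-26, -20)) = 25 - 32*(19 - 26) = 25 - 32*(-7) = 25 + 224 = 249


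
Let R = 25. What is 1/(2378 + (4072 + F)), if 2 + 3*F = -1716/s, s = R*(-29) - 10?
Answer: 735/4740832 ≈ 0.00015504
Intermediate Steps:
s = -735 (s = 25*(-29) - 10 = -725 - 10 = -735)
F = 82/735 (F = -⅔ + (-1716/(-735))/3 = -⅔ + (-1716*(-1/735))/3 = -⅔ + (⅓)*(572/245) = -⅔ + 572/735 = 82/735 ≈ 0.11156)
1/(2378 + (4072 + F)) = 1/(2378 + (4072 + 82/735)) = 1/(2378 + 2993002/735) = 1/(4740832/735) = 735/4740832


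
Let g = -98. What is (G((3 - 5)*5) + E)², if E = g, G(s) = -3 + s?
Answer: 12321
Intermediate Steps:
E = -98
(G((3 - 5)*5) + E)² = ((-3 + (3 - 5)*5) - 98)² = ((-3 - 2*5) - 98)² = ((-3 - 10) - 98)² = (-13 - 98)² = (-111)² = 12321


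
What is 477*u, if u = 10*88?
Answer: 419760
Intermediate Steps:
u = 880
477*u = 477*880 = 419760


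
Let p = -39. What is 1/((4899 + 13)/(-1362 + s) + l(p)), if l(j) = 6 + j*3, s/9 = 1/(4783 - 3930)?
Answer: -1161777/133147183 ≈ -0.0087255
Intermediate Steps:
s = 9/853 (s = 9/(4783 - 3930) = 9/853 ≈ 0.010551)
l(j) = 6 + 3*j
1/((4899 + 13)/(-1362 + s) + l(p)) = 1/((4899 + 13)/(-1362 + 9/853) + (6 + 3*(-39))) = 1/(4912/(-1161777/853) + (6 - 117)) = 1/(4912*(-853/1161777) - 111) = 1/(-4189936/1161777 - 111) = 1/(-133147183/1161777) = -1161777/133147183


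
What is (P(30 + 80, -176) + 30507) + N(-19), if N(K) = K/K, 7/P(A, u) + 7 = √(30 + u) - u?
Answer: 125113477/4101 - I*√146/4101 ≈ 30508.0 - 0.0029464*I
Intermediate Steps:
P(A, u) = 7/(-7 + √(30 + u) - u) (P(A, u) = 7/(-7 + (√(30 + u) - u)) = 7/(-7 + √(30 + u) - u))
N(K) = 1
(P(30 + 80, -176) + 30507) + N(-19) = (-7/(7 - 176 - √(30 - 176)) + 30507) + 1 = (-7/(7 - 176 - √(-146)) + 30507) + 1 = (-7/(7 - 176 - I*√146) + 30507) + 1 = (-7/(-169 - I*√146) + 30507) + 1 = (30507 - 7/(-169 - I*√146)) + 1 = 30508 - 7/(-169 - I*√146)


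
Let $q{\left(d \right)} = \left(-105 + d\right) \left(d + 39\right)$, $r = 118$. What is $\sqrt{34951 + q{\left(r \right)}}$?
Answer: $136 \sqrt{2} \approx 192.33$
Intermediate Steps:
$q{\left(d \right)} = \left(-105 + d\right) \left(39 + d\right)$
$\sqrt{34951 + q{\left(r \right)}} = \sqrt{34951 - \left(11883 - 13924\right)} = \sqrt{34951 - -2041} = \sqrt{34951 + 2041} = \sqrt{36992} = 136 \sqrt{2}$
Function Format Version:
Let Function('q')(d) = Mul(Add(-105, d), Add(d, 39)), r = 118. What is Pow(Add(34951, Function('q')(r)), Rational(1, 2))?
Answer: Mul(136, Pow(2, Rational(1, 2))) ≈ 192.33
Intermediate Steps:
Function('q')(d) = Mul(Add(-105, d), Add(39, d))
Pow(Add(34951, Function('q')(r)), Rational(1, 2)) = Pow(Add(34951, Add(-4095, Pow(118, 2), Mul(-66, 118))), Rational(1, 2)) = Pow(Add(34951, Add(-4095, 13924, -7788)), Rational(1, 2)) = Pow(Add(34951, 2041), Rational(1, 2)) = Pow(36992, Rational(1, 2)) = Mul(136, Pow(2, Rational(1, 2)))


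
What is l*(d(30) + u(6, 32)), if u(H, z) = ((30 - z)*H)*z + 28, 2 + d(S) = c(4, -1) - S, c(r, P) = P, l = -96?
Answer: 37344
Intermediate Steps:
d(S) = -3 - S (d(S) = -2 + (-1 - S) = -3 - S)
u(H, z) = 28 + H*z*(30 - z) (u(H, z) = (H*(30 - z))*z + 28 = H*z*(30 - z) + 28 = 28 + H*z*(30 - z))
l*(d(30) + u(6, 32)) = -96*((-3 - 1*30) + (28 - 1*6*32² + 30*6*32)) = -96*((-3 - 30) + (28 - 1*6*1024 + 5760)) = -96*(-33 + (28 - 6144 + 5760)) = -96*(-33 - 356) = -96*(-389) = 37344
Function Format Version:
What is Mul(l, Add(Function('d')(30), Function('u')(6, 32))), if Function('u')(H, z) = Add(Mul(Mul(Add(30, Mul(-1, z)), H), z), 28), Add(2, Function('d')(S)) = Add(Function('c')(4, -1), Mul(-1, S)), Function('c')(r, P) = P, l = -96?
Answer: 37344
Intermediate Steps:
Function('d')(S) = Add(-3, Mul(-1, S)) (Function('d')(S) = Add(-2, Add(-1, Mul(-1, S))) = Add(-3, Mul(-1, S)))
Function('u')(H, z) = Add(28, Mul(H, z, Add(30, Mul(-1, z)))) (Function('u')(H, z) = Add(Mul(Mul(H, Add(30, Mul(-1, z))), z), 28) = Add(Mul(H, z, Add(30, Mul(-1, z))), 28) = Add(28, Mul(H, z, Add(30, Mul(-1, z)))))
Mul(l, Add(Function('d')(30), Function('u')(6, 32))) = Mul(-96, Add(Add(-3, Mul(-1, 30)), Add(28, Mul(-1, 6, Pow(32, 2)), Mul(30, 6, 32)))) = Mul(-96, Add(Add(-3, -30), Add(28, Mul(-1, 6, 1024), 5760))) = Mul(-96, Add(-33, Add(28, -6144, 5760))) = Mul(-96, Add(-33, -356)) = Mul(-96, -389) = 37344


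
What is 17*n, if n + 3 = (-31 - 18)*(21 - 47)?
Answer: 21607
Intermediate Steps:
n = 1271 (n = -3 + (-31 - 18)*(21 - 47) = -3 - 49*(-26) = -3 + 1274 = 1271)
17*n = 17*1271 = 21607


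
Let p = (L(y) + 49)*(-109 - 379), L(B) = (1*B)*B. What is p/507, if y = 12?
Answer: -94184/507 ≈ -185.77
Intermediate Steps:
L(B) = B**2 (L(B) = B*B = B**2)
p = -94184 (p = (12**2 + 49)*(-109 - 379) = (144 + 49)*(-488) = 193*(-488) = -94184)
p/507 = -94184/507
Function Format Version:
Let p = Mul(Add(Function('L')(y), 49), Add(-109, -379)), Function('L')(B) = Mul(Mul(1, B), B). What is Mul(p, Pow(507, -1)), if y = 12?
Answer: Rational(-94184, 507) ≈ -185.77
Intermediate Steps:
Function('L')(B) = Pow(B, 2) (Function('L')(B) = Mul(B, B) = Pow(B, 2))
p = -94184 (p = Mul(Add(Pow(12, 2), 49), Add(-109, -379)) = Mul(Add(144, 49), -488) = Mul(193, -488) = -94184)
Mul(p, Pow(507, -1)) = Mul(-94184, Pow(507, -1)) = Mul(-94184, Rational(1, 507)) = Rational(-94184, 507)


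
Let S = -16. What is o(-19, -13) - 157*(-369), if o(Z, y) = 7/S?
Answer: 926921/16 ≈ 57933.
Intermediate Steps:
o(Z, y) = -7/16 (o(Z, y) = 7/(-16) = 7*(-1/16) = -7/16)
o(-19, -13) - 157*(-369) = -7/16 - 157*(-369) = -7/16 + 57933 = 926921/16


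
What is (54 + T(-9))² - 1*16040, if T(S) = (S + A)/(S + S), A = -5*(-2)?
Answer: -4254119/324 ≈ -13130.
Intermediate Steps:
A = 10
T(S) = (10 + S)/(2*S) (T(S) = (S + 10)/(S + S) = (10 + S)/((2*S)) = (10 + S)*(1/(2*S)) = (10 + S)/(2*S))
(54 + T(-9))² - 1*16040 = (54 + (½)*(10 - 9)/(-9))² - 1*16040 = (54 + (½)*(-⅑)*1)² - 16040 = (54 - 1/18)² - 16040 = (971/18)² - 16040 = 942841/324 - 16040 = -4254119/324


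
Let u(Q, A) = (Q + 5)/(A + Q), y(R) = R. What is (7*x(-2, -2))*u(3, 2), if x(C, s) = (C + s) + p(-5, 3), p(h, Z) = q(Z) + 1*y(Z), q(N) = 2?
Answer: 56/5 ≈ 11.200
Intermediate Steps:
u(Q, A) = (5 + Q)/(A + Q)
p(h, Z) = 2 + Z (p(h, Z) = 2 + 1*Z = 2 + Z)
x(C, s) = 5 + C + s (x(C, s) = (C + s) + (2 + 3) = (C + s) + 5 = 5 + C + s)
(7*x(-2, -2))*u(3, 2) = (7*(5 - 2 - 2))*((5 + 3)/(2 + 3)) = (7*1)*(8/5) = 7*((1/5)*8) = 7*(8/5) = 56/5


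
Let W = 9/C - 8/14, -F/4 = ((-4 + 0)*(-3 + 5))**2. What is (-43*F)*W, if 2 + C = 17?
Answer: 11008/35 ≈ 314.51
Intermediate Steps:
C = 15 (C = -2 + 17 = 15)
F = -256 (F = -4*(-4 + 0)**2*(-3 + 5)**2 = -4*(-4*2)**2 = -4*(-8)**2 = -4*64 = -256)
W = 1/35 (W = 9/15 - 8/14 = 9*(1/15) - 8*1/14 = 3/5 - 4/7 = 1/35 ≈ 0.028571)
(-43*F)*W = -43*(-256)*(1/35) = 11008*(1/35) = 11008/35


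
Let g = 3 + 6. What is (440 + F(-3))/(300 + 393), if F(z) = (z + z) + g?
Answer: 443/693 ≈ 0.63925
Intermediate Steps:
g = 9
F(z) = 9 + 2*z (F(z) = (z + z) + 9 = 2*z + 9 = 9 + 2*z)
(440 + F(-3))/(300 + 393) = (440 + (9 + 2*(-3)))/(300 + 393) = (440 + (9 - 6))/693 = (440 + 3)*(1/693) = 443*(1/693) = 443/693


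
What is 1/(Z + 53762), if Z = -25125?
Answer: 1/28637 ≈ 3.4920e-5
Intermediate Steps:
1/(Z + 53762) = 1/(-25125 + 53762) = 1/28637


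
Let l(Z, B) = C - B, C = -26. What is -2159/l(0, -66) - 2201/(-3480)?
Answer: -23204/435 ≈ -53.343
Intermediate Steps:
l(Z, B) = -26 - B
-2159/l(0, -66) - 2201/(-3480) = -2159/(-26 - 1*(-66)) - 2201/(-3480) = -2159/(-26 + 66) - 2201*(-1/3480) = -2159/40 + 2201/3480 = -23204/435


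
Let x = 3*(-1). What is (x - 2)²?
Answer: 25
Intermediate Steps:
x = -3
(x - 2)² = (-3 - 2)² = (-5)² = 25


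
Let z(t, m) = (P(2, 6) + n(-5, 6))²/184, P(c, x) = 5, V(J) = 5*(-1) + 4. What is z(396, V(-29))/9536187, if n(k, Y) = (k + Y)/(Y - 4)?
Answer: 121/7018633632 ≈ 1.7240e-8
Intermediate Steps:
V(J) = -1 (V(J) = -5 + 4 = -1)
n(k, Y) = (Y + k)/(-4 + Y)
z(t, m) = 121/736 (z(t, m) = (5 + (6 - 5)/(-4 + 6))²/184 = (5 + 1/2)²*(1/184) = (5 + (½)*1)²*(1/184) = (5 + ½)²*(1/184) = (11/2)²*(1/184) = (121/4)*(1/184) = 121/736)
z(396, V(-29))/9536187 = (121/736)/9536187 = (121/736)*(1/9536187) = 121/7018633632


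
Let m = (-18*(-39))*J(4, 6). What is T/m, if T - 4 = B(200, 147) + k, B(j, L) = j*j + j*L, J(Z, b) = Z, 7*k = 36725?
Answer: 522553/19656 ≈ 26.585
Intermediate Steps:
k = 36725/7 (k = (⅐)*36725 = 36725/7 ≈ 5246.4)
B(j, L) = j² + L*j
T = 522553/7 (T = 4 + (200*(147 + 200) + 36725/7) = 4 + (200*347 + 36725/7) = 4 + (69400 + 36725/7) = 4 + 522525/7 = 522553/7 ≈ 74650.)
m = 2808 (m = -18*(-39)*4 = 702*4 = 2808)
T/m = (522553/7)/2808 = (522553/7)*(1/2808) = 522553/19656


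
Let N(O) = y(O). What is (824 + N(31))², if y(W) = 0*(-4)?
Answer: 678976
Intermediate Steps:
y(W) = 0
N(O) = 0
(824 + N(31))² = (824 + 0)² = 824² = 678976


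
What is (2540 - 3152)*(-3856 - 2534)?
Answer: 3910680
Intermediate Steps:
(2540 - 3152)*(-3856 - 2534) = -612*(-6390) = 3910680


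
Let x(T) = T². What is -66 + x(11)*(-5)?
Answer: -671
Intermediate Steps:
-66 + x(11)*(-5) = -66 + 11²*(-5) = -66 + 121*(-5) = -66 - 605 = -671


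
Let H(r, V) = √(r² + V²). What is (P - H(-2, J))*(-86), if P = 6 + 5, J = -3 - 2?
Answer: -946 + 86*√29 ≈ -482.88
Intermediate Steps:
J = -5
P = 11
H(r, V) = √(V² + r²)
(P - H(-2, J))*(-86) = (11 - √((-5)² + (-2)²))*(-86) = (11 - √(25 + 4))*(-86) = (11 - √29)*(-86) = -946 + 86*√29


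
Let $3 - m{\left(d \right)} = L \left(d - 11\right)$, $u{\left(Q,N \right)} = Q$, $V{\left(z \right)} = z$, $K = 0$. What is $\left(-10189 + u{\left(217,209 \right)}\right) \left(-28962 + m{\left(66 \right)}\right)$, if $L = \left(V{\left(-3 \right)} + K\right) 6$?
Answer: $278906868$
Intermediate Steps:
$L = -18$ ($L = \left(-3 + 0\right) 6 = \left(-3\right) 6 = -18$)
$m{\left(d \right)} = -195 + 18 d$ ($m{\left(d \right)} = 3 - - 18 \left(d - 11\right) = 3 - - 18 \left(-11 + d\right) = 3 - \left(198 - 18 d\right) = 3 + \left(-198 + 18 d\right) = -195 + 18 d$)
$\left(-10189 + u{\left(217,209 \right)}\right) \left(-28962 + m{\left(66 \right)}\right) = \left(-10189 + 217\right) \left(-28962 + \left(-195 + 18 \cdot 66\right)\right) = - 9972 \left(-28962 + \left(-195 + 1188\right)\right) = - 9972 \left(-28962 + 993\right) = \left(-9972\right) \left(-27969\right) = 278906868$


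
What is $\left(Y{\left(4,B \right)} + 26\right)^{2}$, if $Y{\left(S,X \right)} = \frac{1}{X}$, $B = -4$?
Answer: $\frac{10609}{16} \approx 663.06$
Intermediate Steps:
$\left(Y{\left(4,B \right)} + 26\right)^{2} = \left(\frac{1}{-4} + 26\right)^{2} = \left(- \frac{1}{4} + 26\right)^{2} = \left(\frac{103}{4}\right)^{2} = \frac{10609}{16}$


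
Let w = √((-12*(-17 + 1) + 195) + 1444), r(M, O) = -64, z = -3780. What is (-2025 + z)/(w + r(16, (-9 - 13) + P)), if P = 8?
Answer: 24768/151 + 387*√1831/151 ≈ 273.69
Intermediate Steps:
w = √1831 (w = √((-12*(-16) + 195) + 1444) = √((192 + 195) + 1444) = √(387 + 1444) = √1831 ≈ 42.790)
(-2025 + z)/(w + r(16, (-9 - 13) + P)) = (-2025 - 3780)/(√1831 - 64) = -5805/(-64 + √1831)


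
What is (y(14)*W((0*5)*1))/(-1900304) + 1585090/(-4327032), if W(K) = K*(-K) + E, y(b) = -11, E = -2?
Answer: -188265503879/513917263608 ≈ -0.36633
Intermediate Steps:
W(K) = -2 - K² (W(K) = K*(-K) - 2 = -K² - 2 = -2 - K²)
(y(14)*W((0*5)*1))/(-1900304) + 1585090/(-4327032) = -11*(-2 - ((0*5)*1)²)/(-1900304) + 1585090/(-4327032) = -11*(-2 - (0*1)²)*(-1/1900304) + 1585090*(-1/4327032) = -11*(-2 - 1*0²)*(-1/1900304) - 792545/2163516 = -11*(-2 - 1*0)*(-1/1900304) - 792545/2163516 = -11*(-2 + 0)*(-1/1900304) - 792545/2163516 = -11*(-2)*(-1/1900304) - 792545/2163516 = 22*(-1/1900304) - 792545/2163516 = -11/950152 - 792545/2163516 = -188265503879/513917263608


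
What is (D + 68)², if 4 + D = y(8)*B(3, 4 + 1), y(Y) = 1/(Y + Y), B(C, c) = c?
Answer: 1058841/256 ≈ 4136.1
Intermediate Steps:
y(Y) = 1/(2*Y)
D = -59/16 (D = -4 + ((½)/8)*(4 + 1) = -4 + ((½)*(⅛))*5 = -4 + (1/16)*5 = -4 + 5/16 = -59/16 ≈ -3.6875)
(D + 68)² = (-59/16 + 68)² = (1029/16)² = 1058841/256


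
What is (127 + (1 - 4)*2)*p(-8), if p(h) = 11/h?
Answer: -1331/8 ≈ -166.38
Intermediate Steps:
(127 + (1 - 4)*2)*p(-8) = (127 + (1 - 4)*2)*(11/(-8)) = (127 - 3*2)*(11*(-⅛)) = (127 - 6)*(-11/8) = 121*(-11/8) = -1331/8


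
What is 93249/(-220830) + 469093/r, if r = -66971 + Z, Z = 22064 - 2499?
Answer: -9000864107/872388915 ≈ -10.317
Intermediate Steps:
Z = 19565
r = -47406 (r = -66971 + 19565 = -47406)
93249/(-220830) + 469093/r = 93249/(-220830) + 469093/(-47406) = 93249*(-1/220830) + 469093*(-1/47406) = -31083/73610 - 469093/47406 = -9000864107/872388915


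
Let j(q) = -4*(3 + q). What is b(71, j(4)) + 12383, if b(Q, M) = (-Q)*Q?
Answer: 7342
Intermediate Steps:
j(q) = -12 - 4*q
b(Q, M) = -Q²
b(71, j(4)) + 12383 = -1*71² + 12383 = -1*5041 + 12383 = -5041 + 12383 = 7342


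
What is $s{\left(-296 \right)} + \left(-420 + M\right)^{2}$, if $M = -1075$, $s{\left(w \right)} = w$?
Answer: $2234729$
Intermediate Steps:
$s{\left(-296 \right)} + \left(-420 + M\right)^{2} = -296 + \left(-420 - 1075\right)^{2} = -296 + \left(-1495\right)^{2} = -296 + 2235025 = 2234729$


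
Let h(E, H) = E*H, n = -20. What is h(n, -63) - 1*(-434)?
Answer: 1694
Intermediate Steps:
h(n, -63) - 1*(-434) = -20*(-63) - 1*(-434) = 1260 + 434 = 1694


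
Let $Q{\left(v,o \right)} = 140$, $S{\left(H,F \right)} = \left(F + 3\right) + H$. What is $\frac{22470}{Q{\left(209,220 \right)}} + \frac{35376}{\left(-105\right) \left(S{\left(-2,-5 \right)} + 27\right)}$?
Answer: $\frac{234821}{1610} \approx 145.85$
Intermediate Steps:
$S{\left(H,F \right)} = 3 + F + H$ ($S{\left(H,F \right)} = \left(3 + F\right) + H = 3 + F + H$)
$\frac{22470}{Q{\left(209,220 \right)}} + \frac{35376}{\left(-105\right) \left(S{\left(-2,-5 \right)} + 27\right)} = \frac{22470}{140} + \frac{35376}{\left(-105\right) \left(\left(3 - 5 - 2\right) + 27\right)} = 22470 \cdot \frac{1}{140} + \frac{35376}{\left(-105\right) \left(-4 + 27\right)} = \frac{321}{2} + \frac{35376}{\left(-105\right) 23} = \frac{321}{2} + \frac{35376}{-2415} = \frac{321}{2} + 35376 \left(- \frac{1}{2415}\right) = \frac{321}{2} - \frac{11792}{805} = \frac{234821}{1610}$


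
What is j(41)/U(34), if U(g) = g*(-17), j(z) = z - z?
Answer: 0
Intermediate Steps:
j(z) = 0
U(g) = -17*g
j(41)/U(34) = 0/((-17*34)) = 0/(-578) = 0*(-1/578) = 0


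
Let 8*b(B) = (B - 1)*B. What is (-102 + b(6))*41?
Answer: -16113/4 ≈ -4028.3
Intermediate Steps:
b(B) = B*(-1 + B)/8 (b(B) = ((B - 1)*B)/8 = ((-1 + B)*B)/8 = (B*(-1 + B))/8 = B*(-1 + B)/8)
(-102 + b(6))*41 = (-102 + (⅛)*6*(-1 + 6))*41 = (-102 + (⅛)*6*5)*41 = (-102 + 15/4)*41 = -393/4*41 = -16113/4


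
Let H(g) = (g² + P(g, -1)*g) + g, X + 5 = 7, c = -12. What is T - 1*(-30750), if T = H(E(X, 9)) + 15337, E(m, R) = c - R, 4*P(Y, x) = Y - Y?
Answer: 46507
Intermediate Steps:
P(Y, x) = 0 (P(Y, x) = (Y - Y)/4 = (¼)*0 = 0)
X = 2 (X = -5 + 7 = 2)
E(m, R) = -12 - R
H(g) = g + g² (H(g) = (g² + 0*g) + g = (g² + 0) + g = g² + g = g + g²)
T = 15757 (T = (-12 - 1*9)*(1 + (-12 - 1*9)) + 15337 = (-12 - 9)*(1 + (-12 - 9)) + 15337 = -21*(1 - 21) + 15337 = -21*(-20) + 15337 = 420 + 15337 = 15757)
T - 1*(-30750) = 15757 - 1*(-30750) = 15757 + 30750 = 46507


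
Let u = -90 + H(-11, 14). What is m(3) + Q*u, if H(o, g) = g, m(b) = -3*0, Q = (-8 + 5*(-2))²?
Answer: -24624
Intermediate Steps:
Q = 324 (Q = (-8 - 10)² = (-18)² = 324)
m(b) = 0
u = -76 (u = -90 + 14 = -76)
m(3) + Q*u = 0 + 324*(-76) = 0 - 24624 = -24624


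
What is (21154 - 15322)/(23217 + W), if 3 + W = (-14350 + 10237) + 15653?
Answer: 2916/17377 ≈ 0.16781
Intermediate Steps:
W = 11537 (W = -3 + ((-14350 + 10237) + 15653) = -3 + (-4113 + 15653) = -3 + 11540 = 11537)
(21154 - 15322)/(23217 + W) = (21154 - 15322)/(23217 + 11537) = 5832/34754 = 5832*(1/34754) = 2916/17377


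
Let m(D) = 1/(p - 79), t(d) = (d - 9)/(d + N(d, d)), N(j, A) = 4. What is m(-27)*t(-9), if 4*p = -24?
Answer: -18/425 ≈ -0.042353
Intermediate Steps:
p = -6 (p = (¼)*(-24) = -6)
t(d) = (-9 + d)/(4 + d) (t(d) = (d - 9)/(d + 4) = (-9 + d)/(4 + d))
m(D) = -1/85 (m(D) = 1/(-6 - 79) = 1/(-85) = -1/85)
m(-27)*t(-9) = -(-9 - 9)/(85*(4 - 9)) = -(-18)/(85*(-5)) = -(-1)*(-18)/425 = -1/85*18/5 = -18/425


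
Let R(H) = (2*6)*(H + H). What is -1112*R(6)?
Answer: -160128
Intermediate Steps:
R(H) = 24*H (R(H) = 12*(2*H) = 24*H)
-1112*R(6) = -26688*6 = -1112*144 = -160128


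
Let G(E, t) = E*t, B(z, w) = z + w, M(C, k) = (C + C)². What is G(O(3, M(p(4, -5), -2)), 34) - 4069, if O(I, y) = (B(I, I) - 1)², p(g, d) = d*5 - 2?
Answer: -3219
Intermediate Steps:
p(g, d) = -2 + 5*d (p(g, d) = 5*d - 2 = -2 + 5*d)
M(C, k) = 4*C² (M(C, k) = (2*C)² = 4*C²)
B(z, w) = w + z
O(I, y) = (-1 + 2*I)² (O(I, y) = ((I + I) - 1)² = (2*I - 1)² = (-1 + 2*I)²)
G(O(3, M(p(4, -5), -2)), 34) - 4069 = (-1 + 2*3)²*34 - 4069 = (-1 + 6)²*34 - 4069 = 5²*34 - 4069 = 25*34 - 4069 = 850 - 4069 = -3219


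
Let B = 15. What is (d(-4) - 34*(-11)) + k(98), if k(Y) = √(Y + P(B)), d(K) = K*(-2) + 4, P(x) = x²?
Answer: 386 + √323 ≈ 403.97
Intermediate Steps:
d(K) = 4 - 2*K (d(K) = -2*K + 4 = 4 - 2*K)
k(Y) = √(225 + Y) (k(Y) = √(Y + 15²) = √(Y + 225) = √(225 + Y))
(d(-4) - 34*(-11)) + k(98) = ((4 - 2*(-4)) - 34*(-11)) + √(225 + 98) = ((4 + 8) + 374) + √323 = (12 + 374) + √323 = 386 + √323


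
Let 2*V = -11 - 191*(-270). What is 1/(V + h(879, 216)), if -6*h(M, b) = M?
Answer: 1/25633 ≈ 3.9012e-5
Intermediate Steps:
V = 51559/2 (V = (-11 - 191*(-270))/2 = (-11 + 51570)/2 = (½)*51559 = 51559/2 ≈ 25780.)
h(M, b) = -M/6
1/(V + h(879, 216)) = 1/(51559/2 - ⅙*879) = 1/(51559/2 - 293/2) = 1/25633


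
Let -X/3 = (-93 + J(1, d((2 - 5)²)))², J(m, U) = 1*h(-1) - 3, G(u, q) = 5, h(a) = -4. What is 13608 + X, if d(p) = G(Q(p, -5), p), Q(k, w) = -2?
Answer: -16392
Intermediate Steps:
d(p) = 5
J(m, U) = -7 (J(m, U) = 1*(-4) - 3 = -4 - 3 = -7)
X = -30000 (X = -3*(-93 - 7)² = -3*(-100)² = -3*10000 = -30000)
13608 + X = 13608 - 30000 = -16392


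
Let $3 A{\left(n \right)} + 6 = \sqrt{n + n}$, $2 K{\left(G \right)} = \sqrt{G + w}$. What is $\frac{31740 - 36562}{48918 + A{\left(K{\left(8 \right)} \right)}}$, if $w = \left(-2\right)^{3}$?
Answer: $- \frac{2411}{24458} \approx -0.098577$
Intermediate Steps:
$w = -8$
$K{\left(G \right)} = \frac{\sqrt{-8 + G}}{2}$ ($K{\left(G \right)} = \frac{\sqrt{G - 8}}{2} = \frac{\sqrt{-8 + G}}{2}$)
$A{\left(n \right)} = -2 + \frac{\sqrt{2} \sqrt{n}}{3}$ ($A{\left(n \right)} = -2 + \frac{\sqrt{n + n}}{3} = -2 + \frac{\sqrt{2 n}}{3} = -2 + \frac{\sqrt{2} \sqrt{n}}{3}$)
$\frac{31740 - 36562}{48918 + A{\left(K{\left(8 \right)} \right)}} = \frac{31740 - 36562}{48918 - \left(2 - \frac{\sqrt{2} \sqrt{\frac{\sqrt{-8 + 8}}{2}}}{3}\right)} = - \frac{4822}{48918 - \left(2 - \frac{\sqrt{2} \sqrt{\frac{\sqrt{0}}{2}}}{3}\right)} = - \frac{4822}{48918 - \left(2 - \frac{\sqrt{2} \sqrt{\frac{1}{2} \cdot 0}}{3}\right)} = - \frac{4822}{48918 - \left(2 - \frac{\sqrt{2} \sqrt{0}}{3}\right)} = - \frac{4822}{48918 - \left(2 - \frac{1}{3} \sqrt{2} \cdot 0\right)} = - \frac{4822}{48918 + \left(-2 + 0\right)} = - \frac{4822}{48918 - 2} = - \frac{4822}{48916} = \left(-4822\right) \frac{1}{48916} = - \frac{2411}{24458}$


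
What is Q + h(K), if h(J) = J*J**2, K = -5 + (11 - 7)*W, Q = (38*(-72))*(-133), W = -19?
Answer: -167553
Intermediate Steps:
Q = 363888 (Q = -2736*(-133) = 363888)
K = -81 (K = -5 + (11 - 7)*(-19) = -5 + 4*(-19) = -5 - 76 = -81)
h(J) = J**3
Q + h(K) = 363888 + (-81)**3 = 363888 - 531441 = -167553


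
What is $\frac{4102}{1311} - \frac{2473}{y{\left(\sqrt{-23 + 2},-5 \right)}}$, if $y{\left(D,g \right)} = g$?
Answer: $\frac{3262613}{6555} \approx 497.73$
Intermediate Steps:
$\frac{4102}{1311} - \frac{2473}{y{\left(\sqrt{-23 + 2},-5 \right)}} = \frac{4102}{1311} - \frac{2473}{-5} = 4102 \cdot \frac{1}{1311} - - \frac{2473}{5} = \frac{4102}{1311} + \frac{2473}{5} = \frac{3262613}{6555}$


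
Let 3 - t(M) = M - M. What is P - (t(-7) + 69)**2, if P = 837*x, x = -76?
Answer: -68796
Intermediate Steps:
t(M) = 3 (t(M) = 3 - (M - M) = 3 - 1*0 = 3 + 0 = 3)
P = -63612 (P = 837*(-76) = -63612)
P - (t(-7) + 69)**2 = -63612 - (3 + 69)**2 = -63612 - 1*72**2 = -63612 - 1*5184 = -63612 - 5184 = -68796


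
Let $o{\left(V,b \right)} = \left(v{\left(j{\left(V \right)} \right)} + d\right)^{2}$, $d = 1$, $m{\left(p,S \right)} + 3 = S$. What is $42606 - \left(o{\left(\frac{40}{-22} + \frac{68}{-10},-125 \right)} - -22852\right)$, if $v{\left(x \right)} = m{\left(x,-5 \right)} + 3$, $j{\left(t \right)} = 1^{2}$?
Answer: $19738$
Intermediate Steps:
$j{\left(t \right)} = 1$
$m{\left(p,S \right)} = -3 + S$
$v{\left(x \right)} = -5$ ($v{\left(x \right)} = \left(-3 - 5\right) + 3 = -8 + 3 = -5$)
$o{\left(V,b \right)} = 16$ ($o{\left(V,b \right)} = \left(-5 + 1\right)^{2} = \left(-4\right)^{2} = 16$)
$42606 - \left(o{\left(\frac{40}{-22} + \frac{68}{-10},-125 \right)} - -22852\right) = 42606 - \left(16 - -22852\right) = 42606 - \left(16 + 22852\right) = 42606 - 22868 = 19738$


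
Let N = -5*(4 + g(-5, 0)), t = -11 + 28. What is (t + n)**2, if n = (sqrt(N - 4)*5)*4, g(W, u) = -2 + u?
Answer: -5311 + 680*I*sqrt(14) ≈ -5311.0 + 2544.3*I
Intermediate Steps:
t = 17
N = -10 (N = -5*(4 + (-2 + 0)) = -5*(4 - 2) = -5*2 = -10)
n = 20*I*sqrt(14) (n = (sqrt(-10 - 4)*5)*4 = (sqrt(-14)*5)*4 = ((I*sqrt(14))*5)*4 = (5*I*sqrt(14))*4 = 20*I*sqrt(14) ≈ 74.833*I)
(t + n)**2 = (17 + 20*I*sqrt(14))**2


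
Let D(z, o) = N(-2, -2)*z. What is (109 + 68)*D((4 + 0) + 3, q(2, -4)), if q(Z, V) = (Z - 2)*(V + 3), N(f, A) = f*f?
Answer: 4956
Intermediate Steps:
N(f, A) = f²
q(Z, V) = (-2 + Z)*(3 + V)
D(z, o) = 4*z (D(z, o) = (-2)²*z = 4*z)
(109 + 68)*D((4 + 0) + 3, q(2, -4)) = (109 + 68)*(4*((4 + 0) + 3)) = 177*(4*(4 + 3)) = 177*(4*7) = 177*28 = 4956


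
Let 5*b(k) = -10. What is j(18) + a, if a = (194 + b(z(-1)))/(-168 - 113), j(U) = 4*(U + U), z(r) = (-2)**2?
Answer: 40272/281 ≈ 143.32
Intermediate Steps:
z(r) = 4
b(k) = -2 (b(k) = (1/5)*(-10) = -2)
j(U) = 8*U (j(U) = 4*(2*U) = 8*U)
a = -192/281 (a = (194 - 2)/(-168 - 113) = 192/(-281) = 192*(-1/281) = -192/281 ≈ -0.68327)
j(18) + a = 8*18 - 192/281 = 144 - 192/281 = 40272/281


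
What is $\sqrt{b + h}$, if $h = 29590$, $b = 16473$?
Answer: $\sqrt{46063} \approx 214.62$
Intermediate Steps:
$\sqrt{b + h} = \sqrt{16473 + 29590} = \sqrt{46063}$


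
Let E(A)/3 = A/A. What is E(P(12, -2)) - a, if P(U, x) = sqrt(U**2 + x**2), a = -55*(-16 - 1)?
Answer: -932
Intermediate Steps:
a = 935 (a = -55*(-17) = 935)
E(A) = 3 (E(A) = 3*(A/A) = 3*1 = 3)
E(P(12, -2)) - a = 3 - 1*935 = 3 - 935 = -932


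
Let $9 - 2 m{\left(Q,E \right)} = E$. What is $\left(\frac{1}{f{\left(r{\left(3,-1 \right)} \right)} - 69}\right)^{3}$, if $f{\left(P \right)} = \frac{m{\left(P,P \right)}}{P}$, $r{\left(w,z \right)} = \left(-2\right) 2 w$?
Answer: $- \frac{512}{174676879} \approx -2.9311 \cdot 10^{-6}$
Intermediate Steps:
$r{\left(w,z \right)} = - 4 w$
$m{\left(Q,E \right)} = \frac{9}{2} - \frac{E}{2}$
$f{\left(P \right)} = \frac{\frac{9}{2} - \frac{P}{2}}{P}$
$\left(\frac{1}{f{\left(r{\left(3,-1 \right)} \right)} - 69}\right)^{3} = \left(\frac{1}{\frac{9 - \left(-4\right) 3}{2 \left(\left(-4\right) 3\right)} - 69}\right)^{3} = \left(\frac{1}{\frac{9 - -12}{2 \left(-12\right)} - 69}\right)^{3} = \left(\frac{1}{\frac{1}{2} \left(- \frac{1}{12}\right) \left(9 + 12\right) - 69}\right)^{3} = \left(\frac{1}{\frac{1}{2} \left(- \frac{1}{12}\right) 21 - 69}\right)^{3} = \left(\frac{1}{- \frac{7}{8} - 69}\right)^{3} = \left(\frac{1}{- \frac{559}{8}}\right)^{3} = \left(- \frac{8}{559}\right)^{3} = - \frac{512}{174676879}$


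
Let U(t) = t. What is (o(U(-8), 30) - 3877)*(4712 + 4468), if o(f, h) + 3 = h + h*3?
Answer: -34516800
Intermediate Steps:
o(f, h) = -3 + 4*h (o(f, h) = -3 + (h + h*3) = -3 + (h + 3*h) = -3 + 4*h)
(o(U(-8), 30) - 3877)*(4712 + 4468) = ((-3 + 4*30) - 3877)*(4712 + 4468) = ((-3 + 120) - 3877)*9180 = (117 - 3877)*9180 = -3760*9180 = -34516800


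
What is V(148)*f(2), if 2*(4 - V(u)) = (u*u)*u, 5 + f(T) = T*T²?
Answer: -4862676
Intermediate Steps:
f(T) = -5 + T³ (f(T) = -5 + T*T² = -5 + T³)
V(u) = 4 - u³/2 (V(u) = 4 - u*u*u/2 = 4 - u²*u/2 = 4 - u³/2)
V(148)*f(2) = (4 - ½*148³)*(-5 + 2³) = (4 - ½*3241792)*(-5 + 8) = (4 - 1620896)*3 = -1620892*3 = -4862676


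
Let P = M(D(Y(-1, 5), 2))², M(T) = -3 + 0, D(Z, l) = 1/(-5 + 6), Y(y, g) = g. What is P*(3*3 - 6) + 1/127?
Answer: 3430/127 ≈ 27.008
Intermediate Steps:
D(Z, l) = 1 (D(Z, l) = 1/1 = 1)
M(T) = -3
P = 9 (P = (-3)² = 9)
P*(3*3 - 6) + 1/127 = 9*(3*3 - 6) + 1/127 = 9*(9 - 6) + 1/127 = 9*3 + 1/127 = 27 + 1/127 = 3430/127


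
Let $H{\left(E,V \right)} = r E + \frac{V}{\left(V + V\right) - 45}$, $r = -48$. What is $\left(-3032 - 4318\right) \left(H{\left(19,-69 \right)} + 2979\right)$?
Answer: $- \frac{926908500}{61} \approx -1.5195 \cdot 10^{7}$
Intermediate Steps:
$H{\left(E,V \right)} = - 48 E + \frac{V}{-45 + 2 V}$ ($H{\left(E,V \right)} = - 48 E + \frac{V}{\left(V + V\right) - 45} = - 48 E + \frac{V}{2 V - 45} = - 48 E + \frac{V}{-45 + 2 V}$)
$\left(-3032 - 4318\right) \left(H{\left(19,-69 \right)} + 2979\right) = \left(-3032 - 4318\right) \left(\frac{-69 + 2160 \cdot 19 - 1824 \left(-69\right)}{-45 + 2 \left(-69\right)} + 2979\right) = - 7350 \left(\frac{-69 + 41040 + 125856}{-45 - 138} + 2979\right) = - 7350 \left(\frac{1}{-183} \cdot 166827 + 2979\right) = - 7350 \left(\left(- \frac{1}{183}\right) 166827 + 2979\right) = - 7350 \left(- \frac{55609}{61} + 2979\right) = \left(-7350\right) \frac{126110}{61} = - \frac{926908500}{61}$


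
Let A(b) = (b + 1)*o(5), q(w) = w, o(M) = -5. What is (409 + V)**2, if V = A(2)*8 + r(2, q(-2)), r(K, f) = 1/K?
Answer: 335241/4 ≈ 83810.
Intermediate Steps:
A(b) = -5 - 5*b (A(b) = (b + 1)*(-5) = (1 + b)*(-5) = -5 - 5*b)
V = -239/2 (V = (-5 - 5*2)*8 + 1/2 = (-5 - 10)*8 + 1/2 = -15*8 + 1/2 = -120 + 1/2 = -239/2 ≈ -119.50)
(409 + V)**2 = (409 - 239/2)**2 = (579/2)**2 = 335241/4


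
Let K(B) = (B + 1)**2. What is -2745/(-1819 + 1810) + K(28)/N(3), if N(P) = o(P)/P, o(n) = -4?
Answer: -1303/4 ≈ -325.75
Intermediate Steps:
K(B) = (1 + B)**2
N(P) = -4/P
-2745/(-1819 + 1810) + K(28)/N(3) = -2745/(-1819 + 1810) + (1 + 28)**2/((-4/3)) = -2745/(-9) + 29**2/((-4*1/3)) = -2745*(-1/9) + 841/(-4/3) = 305 + 841*(-3/4) = 305 - 2523/4 = -1303/4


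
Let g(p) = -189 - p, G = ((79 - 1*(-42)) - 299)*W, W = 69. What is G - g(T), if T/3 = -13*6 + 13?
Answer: -12288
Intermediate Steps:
T = -195 (T = 3*(-13*6 + 13) = 3*(-78 + 13) = 3*(-65) = -195)
G = -12282 (G = ((79 - 1*(-42)) - 299)*69 = ((79 + 42) - 299)*69 = (121 - 299)*69 = -178*69 = -12282)
G - g(T) = -12282 - (-189 - 1*(-195)) = -12282 - (-189 + 195) = -12282 - 1*6 = -12282 - 6 = -12288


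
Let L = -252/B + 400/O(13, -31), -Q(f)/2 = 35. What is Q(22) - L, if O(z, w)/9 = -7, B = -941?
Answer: -3789286/59283 ≈ -63.919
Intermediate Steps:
Q(f) = -70 (Q(f) = -2*35 = -70)
O(z, w) = -63 (O(z, w) = 9*(-7) = -63)
L = -360524/59283 (L = -252/(-941) + 400/(-63) = -252*(-1/941) + 400*(-1/63) = 252/941 - 400/63 = -360524/59283 ≈ -6.0814)
Q(22) - L = -70 - 1*(-360524/59283) = -70 + 360524/59283 = -3789286/59283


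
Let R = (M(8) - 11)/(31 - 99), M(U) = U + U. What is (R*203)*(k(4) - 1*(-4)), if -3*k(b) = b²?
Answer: 1015/51 ≈ 19.902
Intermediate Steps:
M(U) = 2*U
R = -5/68 (R = (2*8 - 11)/(31 - 99) = (16 - 11)/(-68) = 5*(-1/68) = -5/68 ≈ -0.073529)
k(b) = -b²/3
(R*203)*(k(4) - 1*(-4)) = (-5/68*203)*(-⅓*4² - 1*(-4)) = -1015*(-⅓*16 + 4)/68 = -1015*(-16/3 + 4)/68 = -1015/68*(-4/3) = 1015/51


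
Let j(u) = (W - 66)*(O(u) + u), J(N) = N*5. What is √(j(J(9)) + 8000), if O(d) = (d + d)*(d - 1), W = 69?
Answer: √20015 ≈ 141.47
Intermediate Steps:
J(N) = 5*N
O(d) = 2*d*(-1 + d) (O(d) = (2*d)*(-1 + d) = 2*d*(-1 + d))
j(u) = 3*u + 6*u*(-1 + u) (j(u) = (69 - 66)*(2*u*(-1 + u) + u) = 3*(u + 2*u*(-1 + u)) = 3*u + 6*u*(-1 + u))
√(j(J(9)) + 8000) = √(3*(5*9)*(-1 + 2*(5*9)) + 8000) = √(3*45*(-1 + 2*45) + 8000) = √(3*45*(-1 + 90) + 8000) = √(3*45*89 + 8000) = √(12015 + 8000) = √20015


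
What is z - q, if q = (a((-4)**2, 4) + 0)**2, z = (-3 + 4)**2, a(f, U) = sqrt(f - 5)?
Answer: -10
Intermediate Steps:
a(f, U) = sqrt(-5 + f)
z = 1 (z = 1**2 = 1)
q = 11 (q = (sqrt(-5 + (-4)**2) + 0)**2 = (sqrt(-5 + 16) + 0)**2 = (sqrt(11) + 0)**2 = (sqrt(11))**2 = 11)
z - q = 1 - 1*11 = 1 - 11 = -10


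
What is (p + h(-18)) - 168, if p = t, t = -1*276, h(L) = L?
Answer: -462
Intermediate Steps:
t = -276
p = -276
(p + h(-18)) - 168 = (-276 - 18) - 168 = -294 - 168 = -462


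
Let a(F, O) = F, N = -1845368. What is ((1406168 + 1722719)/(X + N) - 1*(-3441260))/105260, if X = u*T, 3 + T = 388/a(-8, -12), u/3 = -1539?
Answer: 5532140637663/169215186550 ≈ 32.693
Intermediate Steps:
u = -4617 (u = 3*(-1539) = -4617)
T = -103/2 (T = -3 + 388/(-8) = -3 + 388*(-⅛) = -3 - 97/2 = -103/2 ≈ -51.500)
X = 475551/2 (X = -4617*(-103/2) = 475551/2 ≈ 2.3778e+5)
((1406168 + 1722719)/(X + N) - 1*(-3441260))/105260 = ((1406168 + 1722719)/(475551/2 - 1845368) - 1*(-3441260))/105260 = (3128887/(-3215185/2) + 3441260)*(1/105260) = (3128887*(-2/3215185) + 3441260)*(1/105260) = (-6257774/3215185 + 3441260)*(1/105260) = (11064281275326/3215185)*(1/105260) = 5532140637663/169215186550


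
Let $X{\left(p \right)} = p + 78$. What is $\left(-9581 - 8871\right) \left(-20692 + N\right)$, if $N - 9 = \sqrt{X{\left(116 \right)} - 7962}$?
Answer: $381642716 - 36904 i \sqrt{1942} \approx 3.8164 \cdot 10^{8} - 1.6263 \cdot 10^{6} i$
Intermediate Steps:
$X{\left(p \right)} = 78 + p$
$N = 9 + 2 i \sqrt{1942}$ ($N = 9 + \sqrt{\left(78 + 116\right) - 7962} = 9 + \sqrt{194 - 7962} = 9 + \sqrt{-7768} = 9 + 2 i \sqrt{1942} \approx 9.0 + 88.136 i$)
$\left(-9581 - 8871\right) \left(-20692 + N\right) = \left(-9581 - 8871\right) \left(-20692 + \left(9 + 2 i \sqrt{1942}\right)\right) = - 18452 \left(-20683 + 2 i \sqrt{1942}\right) = 381642716 - 36904 i \sqrt{1942}$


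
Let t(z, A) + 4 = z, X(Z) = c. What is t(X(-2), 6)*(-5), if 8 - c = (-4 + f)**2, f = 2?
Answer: 0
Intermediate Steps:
c = 4 (c = 8 - (-4 + 2)**2 = 8 - 1*(-2)**2 = 8 - 1*4 = 8 - 4 = 4)
X(Z) = 4
t(z, A) = -4 + z
t(X(-2), 6)*(-5) = (-4 + 4)*(-5) = 0*(-5) = 0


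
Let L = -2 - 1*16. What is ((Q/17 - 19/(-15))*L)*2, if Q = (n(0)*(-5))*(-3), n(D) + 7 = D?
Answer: 15024/85 ≈ 176.75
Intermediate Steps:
n(D) = -7 + D
L = -18 (L = -2 - 16 = -18)
Q = -105 (Q = ((-7 + 0)*(-5))*(-3) = -7*(-5)*(-3) = 35*(-3) = -105)
((Q/17 - 19/(-15))*L)*2 = ((-105/17 - 19/(-15))*(-18))*2 = ((-105*1/17 - 19*(-1/15))*(-18))*2 = ((-105/17 + 19/15)*(-18))*2 = -1252/255*(-18)*2 = (7512/85)*2 = 15024/85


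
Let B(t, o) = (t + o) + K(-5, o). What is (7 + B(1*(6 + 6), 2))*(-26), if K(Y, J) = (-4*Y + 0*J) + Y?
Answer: -936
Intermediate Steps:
K(Y, J) = -3*Y (K(Y, J) = (-4*Y + 0) + Y = -4*Y + Y = -3*Y)
B(t, o) = 15 + o + t (B(t, o) = (t + o) - 3*(-5) = (o + t) + 15 = 15 + o + t)
(7 + B(1*(6 + 6), 2))*(-26) = (7 + (15 + 2 + 1*(6 + 6)))*(-26) = (7 + (15 + 2 + 1*12))*(-26) = (7 + (15 + 2 + 12))*(-26) = (7 + 29)*(-26) = 36*(-26) = -936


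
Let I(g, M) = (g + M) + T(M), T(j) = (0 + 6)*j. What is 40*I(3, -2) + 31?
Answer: -409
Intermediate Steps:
T(j) = 6*j
I(g, M) = g + 7*M (I(g, M) = (g + M) + 6*M = (M + g) + 6*M = g + 7*M)
40*I(3, -2) + 31 = 40*(3 + 7*(-2)) + 31 = 40*(3 - 14) + 31 = 40*(-11) + 31 = -440 + 31 = -409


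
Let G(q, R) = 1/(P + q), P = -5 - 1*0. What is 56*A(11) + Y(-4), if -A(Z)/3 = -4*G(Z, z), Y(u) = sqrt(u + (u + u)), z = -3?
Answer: 112 + 2*I*sqrt(3) ≈ 112.0 + 3.4641*I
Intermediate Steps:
P = -5 (P = -5 + 0 = -5)
G(q, R) = 1/(-5 + q)
Y(u) = sqrt(3)*sqrt(u) (Y(u) = sqrt(u + 2*u) = sqrt(3*u) = sqrt(3)*sqrt(u))
A(Z) = 12/(-5 + Z) (A(Z) = -(-12)/(-5 + Z) = 12/(-5 + Z))
56*A(11) + Y(-4) = 56*(12/(-5 + 11)) + sqrt(3)*sqrt(-4) = 56*(12/6) + sqrt(3)*(2*I) = 56*(12*(1/6)) + 2*I*sqrt(3) = 56*2 + 2*I*sqrt(3) = 112 + 2*I*sqrt(3)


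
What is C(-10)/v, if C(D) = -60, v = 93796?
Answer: -15/23449 ≈ -0.00063969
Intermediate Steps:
C(-10)/v = -60/93796 = -60*1/93796 = -15/23449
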